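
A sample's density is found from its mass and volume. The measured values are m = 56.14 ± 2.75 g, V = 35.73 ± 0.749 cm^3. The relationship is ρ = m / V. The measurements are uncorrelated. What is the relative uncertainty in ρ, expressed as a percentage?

5.33%

Since ρ is a product/quotient, work with relative uncertainties:
  (1·δm/m)² = (1×0.0490)² = 0.00240;  (-1·δV/V)² = (-1×0.0210)² = 0.000439
δρ/ρ = √(0.00284) = 0.0533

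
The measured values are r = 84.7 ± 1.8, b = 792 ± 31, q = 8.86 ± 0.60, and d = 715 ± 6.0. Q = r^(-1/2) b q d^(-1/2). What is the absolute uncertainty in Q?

For a monomial Q ∝ r^(-1/2), b, q, d^(-1/2), fractional errors add in quadrature:
  (−½·δr/r)² = (-0.5×0.0213)² = 0.000113;  (1·δb/b)² = (1×0.0391)² = 0.00153;  (1·δq/q)² = (1×0.0677)² = 0.00459;  (−½·δd/d)² = (-0.5×0.00839)² = 1.76e-05
δQ/Q = √(0.00625) = 0.0790
Q = 28.5, so δQ = 0.0790 × 28.5 = 2.25.

2.25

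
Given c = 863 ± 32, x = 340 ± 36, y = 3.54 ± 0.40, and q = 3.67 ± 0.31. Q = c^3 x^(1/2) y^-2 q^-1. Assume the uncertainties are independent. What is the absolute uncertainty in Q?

6.98e+07

Q is a product of powers, so relative uncertainties combine in quadrature:
  (3·δc/c)² = (3×0.0371)² = 0.0124;  (½·δx/x)² = (0.5×0.106)² = 0.00280;  (-2·δy/y)² = (-2×0.113)² = 0.0511;  (-1·δq/q)² = (-1×0.0845)² = 0.00713
δQ/Q = √(0.0734) = 0.271
Q = 2.58e+08, so δQ = 0.271 × 2.58e+08 = 6.98e+07.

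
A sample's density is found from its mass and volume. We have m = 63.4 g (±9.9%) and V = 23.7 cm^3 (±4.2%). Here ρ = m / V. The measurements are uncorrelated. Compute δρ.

Relative error in a monomial: (δρ/ρ)² = Σ (nᵢ · δxᵢ/xᵢ)².
  (1·δm/m)² = (1×0.0990)² = 0.00980;  (-1·δV/V)² = (-1×0.0420)² = 0.00176
δρ/ρ = √(0.0116) = 0.108
ρ = 2.68 g/cm^3, so δρ = 0.108 × 2.68 = 0.288 g/cm^3.

0.288 g/cm^3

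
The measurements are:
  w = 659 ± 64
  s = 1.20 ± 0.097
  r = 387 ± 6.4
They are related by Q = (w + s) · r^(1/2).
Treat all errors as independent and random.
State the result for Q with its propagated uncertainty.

Let u = w + s = 660. δu = √(δw² + δs²) = √(4100 + 0.00941) = 64.0, so δu/u = 0.0969.
Q is then a monomial in u, r:
δQ/Q = √((δu/u)² + (½·δr/r)²) = √(0.00940 + 6.84e-05) = 0.0973
Q = 13000, so δQ = 0.0973 × 13000 = 1260.

13000 ± 1260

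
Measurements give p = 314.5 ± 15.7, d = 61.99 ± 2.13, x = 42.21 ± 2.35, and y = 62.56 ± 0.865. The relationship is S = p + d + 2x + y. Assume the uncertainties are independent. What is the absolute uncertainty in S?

Each term contributes (cᵢ δxᵢ)² to (δS)²:
  (δp)² = 246;  (δd)² = 4.54;  (2·δx)² = 22.1;  (δy)² = 0.748
δS = √(274) = 16.5

16.5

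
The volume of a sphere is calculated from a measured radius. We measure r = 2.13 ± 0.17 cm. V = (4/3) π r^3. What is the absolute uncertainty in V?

For a monomial V ∝ r^3, fractional errors add in quadrature:
  (3·δr/r)² = (3×0.0798)² = 0.0573
δV/V = √(0.0573) = 0.239
V = 40.5 cm^3, so δV = 0.239 × 40.5 = 9.69 cm^3.

9.69 cm^3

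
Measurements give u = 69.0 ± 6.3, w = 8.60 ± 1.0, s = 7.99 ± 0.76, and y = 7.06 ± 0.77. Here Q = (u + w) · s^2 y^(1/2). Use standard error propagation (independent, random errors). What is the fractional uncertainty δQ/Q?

Let h = u + w = 77.6. δh = √(δu² + δw²) = √(39.7 + 1.00) = 6.38, so δh/h = 0.0822.
Q is then a monomial in h, s, y:
δQ/Q = √((δh/h)² + (2·δs/s)² + (½·δy/y)²) = √(0.00676 + 0.0362 + 0.00297) = 0.214

0.214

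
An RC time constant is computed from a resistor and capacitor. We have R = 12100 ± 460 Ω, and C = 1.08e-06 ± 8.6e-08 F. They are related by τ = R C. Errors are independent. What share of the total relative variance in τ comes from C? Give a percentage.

81.4%

(δτ/τ)² = (1·δR/R)² + (1·δC/C)²
  R term: (1×0.0380)² = 0.00145
  C term: (1×0.0796)² = 0.00634
Total = 0.00779. Share from C = 0.00634/0.00779 = 0.814.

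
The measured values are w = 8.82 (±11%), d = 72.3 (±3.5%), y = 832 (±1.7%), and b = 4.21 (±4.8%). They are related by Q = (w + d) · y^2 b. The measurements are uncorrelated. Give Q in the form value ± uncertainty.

(2.36 ± 0.160) × 10^8

Let u = w + d = 81.1. δu = √(δw² + δd²) = √(0.941 + 6.40) = 2.71, so δu/u = 0.0334.
Q is then a monomial in u, y, b:
δQ/Q = √((δu/u)² + (2·δy/y)² + (1·δb/b)²) = √(0.00112 + 0.00116 + 0.00230) = 0.0676
Q = 2.36e+08, so δQ = 0.0676 × 2.36e+08 = 1.6e+07.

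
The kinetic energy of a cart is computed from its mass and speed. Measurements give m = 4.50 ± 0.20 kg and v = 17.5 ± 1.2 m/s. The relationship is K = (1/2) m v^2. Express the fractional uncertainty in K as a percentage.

For a monomial K ∝ m, v^2, fractional errors add in quadrature:
  (1·δm/m)² = (1×0.0444)² = 0.00198;  (2·δv/v)² = (2×0.0686)² = 0.0188
δK/K = √(0.0208) = 0.144

14.4%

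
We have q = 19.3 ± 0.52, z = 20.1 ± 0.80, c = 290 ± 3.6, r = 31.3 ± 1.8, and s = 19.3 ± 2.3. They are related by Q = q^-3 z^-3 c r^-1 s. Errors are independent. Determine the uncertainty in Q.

6.01e-07

Products/powers → add relative errors in quadrature, weighted by exponent:
  (-3·δq/q)² = (-3×0.0269)² = 0.00653;  (-3·δz/z)² = (-3×0.0398)² = 0.0143;  (1·δc/c)² = (1×0.0124)² = 0.000154;  (-1·δr/r)² = (-1×0.0575)² = 0.00331;  (1·δs/s)² = (1×0.119)² = 0.0142
δQ/Q = √(0.0385) = 0.196
Q = 3.06e-06, so δQ = 0.196 × 3.06e-06 = 6.01e-07.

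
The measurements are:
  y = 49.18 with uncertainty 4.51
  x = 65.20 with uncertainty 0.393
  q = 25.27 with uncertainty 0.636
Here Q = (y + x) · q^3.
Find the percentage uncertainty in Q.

Let u = y + x = 114.4. δu = √(δy² + δx²) = √(20.3 + 0.154) = 4.53, so δu/u = 0.0396.
Q is then a monomial in u, q:
δQ/Q = √((δu/u)² + (3·δq/q)²) = √(0.00157 + 0.00570) = 0.0852

8.52%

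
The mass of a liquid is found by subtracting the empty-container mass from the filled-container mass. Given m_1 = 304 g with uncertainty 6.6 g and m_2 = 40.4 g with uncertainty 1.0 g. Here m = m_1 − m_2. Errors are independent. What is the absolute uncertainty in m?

For a sum/difference, combine absolute errors in quadrature:
  (δm_1)² = 43.6;  (δm_2)² = 1.00
δm = √(44.6) = 6.68 g

6.68 g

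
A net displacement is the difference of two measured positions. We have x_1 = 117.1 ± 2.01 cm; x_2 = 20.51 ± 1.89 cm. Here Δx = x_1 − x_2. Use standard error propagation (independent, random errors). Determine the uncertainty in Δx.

2.76 cm

Absolute uncertainties add in quadrature for a linear combination:
  (δx_1)² = 4.04;  (δx_2)² = 3.57
δΔx = √(7.61) = 2.76 cm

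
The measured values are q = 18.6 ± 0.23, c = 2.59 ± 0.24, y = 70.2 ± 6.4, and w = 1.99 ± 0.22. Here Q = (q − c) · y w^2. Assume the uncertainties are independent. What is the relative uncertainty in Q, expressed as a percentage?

Let u = q − c = 16.0. δu = √(δq² + δc²) = √(0.0529 + 0.0576) = 0.332, so δu/u = 0.0208.
Q is then a monomial in u, y, w:
δQ/Q = √((δu/u)² + (1·δy/y)² + (2·δw/w)²) = √(0.000431 + 0.00831 + 0.0489) = 0.240

24.0%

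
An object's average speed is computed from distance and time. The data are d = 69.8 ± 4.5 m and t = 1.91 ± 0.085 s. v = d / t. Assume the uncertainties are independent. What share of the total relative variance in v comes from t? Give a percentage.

32.3%

(δv/v)² = (1·δd/d)² + (-1·δt/t)²
  d term: (1×0.0645)² = 0.00416
  t term: (-1×0.0445)² = 0.00198
Total = 0.00614. Share from t = 0.00198/0.00614 = 0.323.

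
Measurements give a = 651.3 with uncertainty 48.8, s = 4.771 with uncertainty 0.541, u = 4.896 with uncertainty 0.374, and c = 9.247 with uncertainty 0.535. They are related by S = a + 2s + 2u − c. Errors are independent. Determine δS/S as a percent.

7.38%

For a sum/difference, combine absolute errors in quadrature:
  (δa)² = 2380;  (2·δs)² = 1.17;  (2·δu)² = 0.560;  (δc)² = 0.286
δS = √(2380) = 48.8
S = 661.4, so δS/S = 48.8/661.4 = 0.0738.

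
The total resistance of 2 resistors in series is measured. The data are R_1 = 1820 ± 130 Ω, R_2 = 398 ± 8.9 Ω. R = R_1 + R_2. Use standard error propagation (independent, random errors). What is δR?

Absolute uncertainties add in quadrature for a linear combination:
  (δR_1)² = 16900;  (δR_2)² = 79.2
δR = √(17000) = 130 Ω

130 Ω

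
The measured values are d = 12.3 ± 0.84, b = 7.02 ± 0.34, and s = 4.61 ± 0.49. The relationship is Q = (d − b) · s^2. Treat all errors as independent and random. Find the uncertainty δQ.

Let u = d − b = 5.28. δu = √(δd² + δb²) = √(0.706 + 0.116) = 0.906, so δu/u = 0.172.
Q is then a monomial in u, s:
δQ/Q = √((δu/u)² + (2·δs/s)²) = √(0.0295 + 0.0452) = 0.273
Q = 112, so δQ = 0.273 × 112 = 30.7.

30.7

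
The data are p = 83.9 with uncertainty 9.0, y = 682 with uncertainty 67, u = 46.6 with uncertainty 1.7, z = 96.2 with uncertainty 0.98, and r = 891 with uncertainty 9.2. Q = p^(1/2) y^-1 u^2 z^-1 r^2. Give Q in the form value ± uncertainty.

(2.41 ± 0.326) × 10^5

Products/powers → add relative errors in quadrature, weighted by exponent:
  (½·δp/p)² = (0.5×0.107)² = 0.00288;  (-1·δy/y)² = (-1×0.0982)² = 0.00965;  (2·δu/u)² = (2×0.0365)² = 0.00532;  (-1·δz/z)² = (-1×0.0102)² = 0.000104;  (2·δr/r)² = (2×0.0103)² = 0.000426
δQ/Q = √(0.0184) = 0.136
Q = 2.41e+05, so δQ = 0.136 × 2.41e+05 = 32600.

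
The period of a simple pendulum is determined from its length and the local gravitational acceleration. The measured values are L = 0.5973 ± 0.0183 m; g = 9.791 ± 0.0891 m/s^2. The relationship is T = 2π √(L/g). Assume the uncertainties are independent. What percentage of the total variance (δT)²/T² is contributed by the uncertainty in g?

8.11%

(δT/T)² = (½·δL/L)² + (−½·δg/g)²
  L term: (0.5×0.0306)² = 0.000235
  g term: (-0.5×0.00910)² = 2.07e-05
Total = 0.000255. Share from g = 2.07e-05/0.000255 = 0.0811.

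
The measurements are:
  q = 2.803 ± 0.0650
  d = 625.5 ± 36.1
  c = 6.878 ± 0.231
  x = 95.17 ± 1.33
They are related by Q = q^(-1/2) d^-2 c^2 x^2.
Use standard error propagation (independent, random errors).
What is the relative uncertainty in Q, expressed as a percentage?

13.7%

For a monomial Q ∝ q^(-1/2), d^-2, c^2, x^2, fractional errors add in quadrature:
  (−½·δq/q)² = (-0.5×0.0232)² = 0.000134;  (-2·δd/d)² = (-2×0.0577)² = 0.0133;  (2·δc/c)² = (2×0.0336)² = 0.00451;  (2·δx/x)² = (2×0.0140)² = 0.000781
δQ/Q = √(0.0188) = 0.137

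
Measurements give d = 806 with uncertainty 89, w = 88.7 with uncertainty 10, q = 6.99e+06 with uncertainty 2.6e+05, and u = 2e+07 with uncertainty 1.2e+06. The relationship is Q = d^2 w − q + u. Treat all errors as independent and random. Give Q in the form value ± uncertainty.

(7.06 ± 1.43) × 10^7

Let p = d^2·w = 5.76e+07. δp/p = √((2·δd/d)² + (1·δw/w)²) = √(0.0488 + 0.0127) = 0.248, so δp = 1.43e+07.
Q = p − q + u: δQ = √(δp² + δq² + δu²) = √(2.04e+14 + 6.76e+10 + 1.44e+12) = 1.43e+07
Q = 7.06e+07.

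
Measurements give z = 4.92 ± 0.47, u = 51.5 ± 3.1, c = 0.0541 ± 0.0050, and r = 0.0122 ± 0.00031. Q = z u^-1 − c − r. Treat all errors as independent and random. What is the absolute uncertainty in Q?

Let p = z·u^-1 = 0.0955. δp/p = √((1·δz/z)² + (-1·δu/u)²) = √(0.00913 + 0.00362) = 0.113, so δp = 0.0108.
Q = p − c − r: δQ = √(δp² + δc² + δr²) = √(0.000116 + 2.5e-05 + 9.61e-08) = 0.0119

0.0119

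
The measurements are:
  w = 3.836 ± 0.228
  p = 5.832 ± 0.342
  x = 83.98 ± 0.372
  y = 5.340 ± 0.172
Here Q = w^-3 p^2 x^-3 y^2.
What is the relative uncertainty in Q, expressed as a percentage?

22.3%

Each factor contributes (exponent × relative error)² to (δQ/Q)²:
  (-3·δw/w)² = (-3×0.0594)² = 0.0318;  (2·δp/p)² = (2×0.0586)² = 0.0138;  (-3·δx/x)² = (-3×0.00443)² = 0.000177;  (2·δy/y)² = (2×0.0322)² = 0.00415
δQ/Q = √(0.0499) = 0.223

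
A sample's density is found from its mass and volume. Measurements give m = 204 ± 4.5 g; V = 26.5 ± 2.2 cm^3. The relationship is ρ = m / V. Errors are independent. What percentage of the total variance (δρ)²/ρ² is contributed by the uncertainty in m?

(δρ/ρ)² = (1·δm/m)² + (-1·δV/V)²
  m term: (1×0.0221)² = 0.000487
  V term: (-1×0.0830)² = 0.00689
Total = 0.00738. Share from m = 0.000487/0.00738 = 0.0659.

6.59%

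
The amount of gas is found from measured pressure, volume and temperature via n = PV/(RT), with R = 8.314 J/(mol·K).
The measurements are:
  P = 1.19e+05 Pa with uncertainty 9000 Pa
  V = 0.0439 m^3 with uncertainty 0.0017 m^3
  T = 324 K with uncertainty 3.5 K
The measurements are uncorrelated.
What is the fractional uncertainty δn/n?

n is a product of powers, so relative uncertainties combine in quadrature:
  (1·δP/P)² = (1×0.0756)² = 0.00572;  (1·δV/V)² = (1×0.0387)² = 0.00150;  (-1·δT/T)² = (-1×0.0108)² = 0.000117
δn/n = √(0.00734) = 0.0857

0.0857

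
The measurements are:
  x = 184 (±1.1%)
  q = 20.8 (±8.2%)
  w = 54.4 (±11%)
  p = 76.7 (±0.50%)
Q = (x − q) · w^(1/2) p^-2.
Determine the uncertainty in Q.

0.0119

Let u = x − q = 163. δu = √(δx² + δq²) = √(4.10 + 2.91) = 2.65, so δu/u = 0.0162.
Q is then a monomial in u, w, p:
δQ/Q = √((δu/u)² + (½·δw/w)² + (-2·δp/p)²) = √(0.000263 + 0.00302 + 0.000100) = 0.0582
Q = 0.205, so δQ = 0.0582 × 0.205 = 0.0119.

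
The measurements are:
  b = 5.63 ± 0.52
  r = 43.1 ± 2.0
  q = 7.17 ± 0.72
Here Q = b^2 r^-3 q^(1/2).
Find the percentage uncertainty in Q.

23.7%

Products/powers → add relative errors in quadrature, weighted by exponent:
  (2·δb/b)² = (2×0.0924)² = 0.0341;  (-3·δr/r)² = (-3×0.0464)² = 0.0194;  (½·δq/q)² = (0.5×0.100)² = 0.00252
δQ/Q = √(0.0560) = 0.237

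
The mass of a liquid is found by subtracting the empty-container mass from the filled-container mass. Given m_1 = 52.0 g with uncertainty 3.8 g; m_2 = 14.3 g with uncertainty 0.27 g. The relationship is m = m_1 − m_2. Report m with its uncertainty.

37.7 ± 3.81 g

Absolute uncertainties add in quadrature for a linear combination:
  (δm_1)² = 14.4;  (δm_2)² = 0.0729
δm = √(14.5) = 3.81 g
m = 37.7 g.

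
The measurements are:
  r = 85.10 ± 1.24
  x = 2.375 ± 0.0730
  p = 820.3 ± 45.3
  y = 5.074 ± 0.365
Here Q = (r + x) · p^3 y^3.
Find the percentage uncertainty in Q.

27.2%

Let u = r + x = 87.47. δu = √(δr² + δx²) = √(1.54 + 0.00533) = 1.24, so δu/u = 0.0142.
Q is then a monomial in u, p, y:
δQ/Q = √((δu/u)² + (3·δp/p)² + (3·δy/y)²) = √(0.000202 + 0.0274 + 0.0466) = 0.272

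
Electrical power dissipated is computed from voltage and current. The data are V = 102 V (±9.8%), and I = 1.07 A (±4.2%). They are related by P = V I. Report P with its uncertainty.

Since P is a product/quotient, work with relative uncertainties:
  (1·δV/V)² = (1×0.0980)² = 0.00960;  (1·δI/I)² = (1×0.0420)² = 0.00176
δP/P = √(0.0114) = 0.107
P = 109 W, so δP = 0.107 × 109 = 11.6 W.

109 ± 11.6 W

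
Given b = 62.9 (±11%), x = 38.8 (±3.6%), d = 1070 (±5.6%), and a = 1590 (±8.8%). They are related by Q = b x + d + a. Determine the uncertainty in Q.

Let p = b·x = 2440. δp/p = √((1·δb/b)² + (1·δx/x)²) = √(0.0121 + 0.00130) = 0.116, so δp = 282.
Q = p + d + a: δQ = √(δp² + δd² + δa²) = √(79800 + 3590 + 19600) = 321

321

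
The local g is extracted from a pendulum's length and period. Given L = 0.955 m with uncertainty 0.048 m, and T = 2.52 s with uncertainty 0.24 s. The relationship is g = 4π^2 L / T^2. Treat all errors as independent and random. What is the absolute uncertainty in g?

1.17 m/s^2

g is a product of powers, so relative uncertainties combine in quadrature:
  (1·δL/L)² = (1×0.0503)² = 0.00253;  (-2·δT/T)² = (-2×0.0952)² = 0.0363
δg/g = √(0.0388) = 0.197
g = 5.94 m/s^2, so δg = 0.197 × 5.94 = 1.17 m/s^2.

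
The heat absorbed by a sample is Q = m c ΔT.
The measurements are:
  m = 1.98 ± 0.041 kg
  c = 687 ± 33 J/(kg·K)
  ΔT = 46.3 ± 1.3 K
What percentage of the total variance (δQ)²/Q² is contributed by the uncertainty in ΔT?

22.4%

(δQ/Q)² = (1·δm/m)² + (1·δc/c)² + (1·δΔT/ΔT)²
  m term: (1×0.0207)² = 0.000429
  c term: (1×0.0480)² = 0.00231
  ΔT term: (1×0.0281)² = 0.000788
Total = 0.00352. Share from ΔT = 0.000788/0.00352 = 0.224.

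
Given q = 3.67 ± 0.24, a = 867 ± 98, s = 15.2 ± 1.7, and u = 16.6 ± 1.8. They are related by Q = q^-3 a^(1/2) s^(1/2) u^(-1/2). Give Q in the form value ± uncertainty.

Since Q is a product/quotient, work with relative uncertainties:
  (-3·δq/q)² = (-3×0.0654)² = 0.0385;  (½·δa/a)² = (0.5×0.113)² = 0.00319;  (½·δs/s)² = (0.5×0.112)² = 0.00313;  (−½·δu/u)² = (-0.5×0.108)² = 0.00294
δQ/Q = √(0.0477) = 0.219
Q = 0.570, so δQ = 0.219 × 0.570 = 0.125.

0.570 ± 0.125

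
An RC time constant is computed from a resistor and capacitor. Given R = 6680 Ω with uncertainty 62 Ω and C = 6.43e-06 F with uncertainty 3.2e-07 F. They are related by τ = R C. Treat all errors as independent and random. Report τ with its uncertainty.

0.0430 ± 0.00217 s

Products/powers → add relative errors in quadrature, weighted by exponent:
  (1·δR/R)² = (1×0.00928)² = 8.61e-05;  (1·δC/C)² = (1×0.0498)² = 0.00248
δτ/τ = √(0.00256) = 0.0506
τ = 0.0430 s, so δτ = 0.0506 × 0.0430 = 0.00217 s.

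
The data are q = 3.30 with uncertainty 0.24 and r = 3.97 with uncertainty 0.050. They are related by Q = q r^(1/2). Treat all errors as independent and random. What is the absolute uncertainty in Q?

Products/powers → add relative errors in quadrature, weighted by exponent:
  (1·δq/q)² = (1×0.0727)² = 0.00529;  (½·δr/r)² = (0.5×0.0126)² = 3.97e-05
δQ/Q = √(0.00533) = 0.0730
Q = 6.58, so δQ = 0.0730 × 6.58 = 0.480.

0.480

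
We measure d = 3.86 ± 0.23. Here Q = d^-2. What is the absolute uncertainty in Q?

Q ∝ d^-2, so δQ/Q = |-2| · δd/d = 2 × 0.0596 = 0.119.
Q = 0.0671, so δQ = 0.119 × 0.0671 = 0.00800.

0.00800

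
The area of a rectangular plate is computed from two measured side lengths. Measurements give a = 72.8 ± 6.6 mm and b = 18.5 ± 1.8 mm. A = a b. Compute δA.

179 mm^2

Each factor contributes (exponent × relative error)² to (δA/A)²:
  (1·δa/a)² = (1×0.0907)² = 0.00822;  (1·δb/b)² = (1×0.0973)² = 0.00947
δA/A = √(0.0177) = 0.133
A = 1350 mm^2, so δA = 0.133 × 1350 = 179 mm^2.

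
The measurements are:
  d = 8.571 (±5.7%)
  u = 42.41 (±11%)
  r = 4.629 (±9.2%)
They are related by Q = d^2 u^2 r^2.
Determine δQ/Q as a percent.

30.9%

Products/powers → add relative errors in quadrature, weighted by exponent:
  (2·δd/d)² = (2×0.0570)² = 0.0130;  (2·δu/u)² = (2×0.110)² = 0.0484;  (2·δr/r)² = (2×0.0920)² = 0.0339
δQ/Q = √(0.0953) = 0.309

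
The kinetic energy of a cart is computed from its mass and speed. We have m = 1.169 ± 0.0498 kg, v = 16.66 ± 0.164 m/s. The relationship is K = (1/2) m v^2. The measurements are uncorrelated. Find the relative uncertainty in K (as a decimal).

0.0469

For a monomial K ∝ m, v^2, fractional errors add in quadrature:
  (1·δm/m)² = (1×0.0426)² = 0.00181;  (2·δv/v)² = (2×0.00984)² = 0.000388
δK/K = √(0.00220) = 0.0469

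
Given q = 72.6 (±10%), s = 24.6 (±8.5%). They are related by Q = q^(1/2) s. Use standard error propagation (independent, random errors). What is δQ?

Q is a product of powers, so relative uncertainties combine in quadrature:
  (½·δq/q)² = (0.5×0.100)² = 0.00250;  (1·δs/s)² = (1×0.0850)² = 0.00723
δQ/Q = √(0.00973) = 0.0986
Q = 210, so δQ = 0.0986 × 210 = 20.7.

20.7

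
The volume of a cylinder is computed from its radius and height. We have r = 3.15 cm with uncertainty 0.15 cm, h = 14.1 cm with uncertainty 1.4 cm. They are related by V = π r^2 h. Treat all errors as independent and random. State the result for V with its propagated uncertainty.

440 ± 60.5 cm^3

V is a product of powers, so relative uncertainties combine in quadrature:
  (2·δr/r)² = (2×0.0476)² = 0.00907;  (1·δh/h)² = (1×0.0993)² = 0.00986
δV/V = √(0.0189) = 0.138
V = 440 cm^3, so δV = 0.138 × 440 = 60.5 cm^3.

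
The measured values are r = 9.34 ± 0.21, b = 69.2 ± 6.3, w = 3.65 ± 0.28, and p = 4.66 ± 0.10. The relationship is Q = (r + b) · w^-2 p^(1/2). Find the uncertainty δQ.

2.21

Let u = r + b = 78.5. δu = √(δr² + δb²) = √(0.0441 + 39.7) = 6.30, so δu/u = 0.0803.
Q is then a monomial in u, w, p:
δQ/Q = √((δu/u)² + (-2·δw/w)² + (½·δp/p)²) = √(0.00644 + 0.0235 + 0.000115) = 0.173
Q = 12.7, so δQ = 0.173 × 12.7 = 2.21.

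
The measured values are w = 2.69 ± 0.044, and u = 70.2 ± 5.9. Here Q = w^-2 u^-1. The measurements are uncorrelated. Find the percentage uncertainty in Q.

9.02%

Q is a product of powers, so relative uncertainties combine in quadrature:
  (-2·δw/w)² = (-2×0.0164)² = 0.00107;  (-1·δu/u)² = (-1×0.0840)² = 0.00706
δQ/Q = √(0.00813) = 0.0902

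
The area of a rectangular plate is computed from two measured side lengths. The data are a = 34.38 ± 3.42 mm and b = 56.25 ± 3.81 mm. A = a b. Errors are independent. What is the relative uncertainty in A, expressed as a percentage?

12.0%

Relative error in a monomial: (δA/A)² = Σ (nᵢ · δxᵢ/xᵢ)².
  (1·δa/a)² = (1×0.0995)² = 0.00990;  (1·δb/b)² = (1×0.0677)² = 0.00459
δA/A = √(0.0145) = 0.120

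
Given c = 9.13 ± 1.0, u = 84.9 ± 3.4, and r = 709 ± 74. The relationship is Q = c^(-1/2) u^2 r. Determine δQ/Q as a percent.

14.3%

Since Q is a product/quotient, work with relative uncertainties:
  (−½·δc/c)² = (-0.5×0.110)² = 0.00300;  (2·δu/u)² = (2×0.0400)² = 0.00642;  (1·δr/r)² = (1×0.104)² = 0.0109
δQ/Q = √(0.0203) = 0.143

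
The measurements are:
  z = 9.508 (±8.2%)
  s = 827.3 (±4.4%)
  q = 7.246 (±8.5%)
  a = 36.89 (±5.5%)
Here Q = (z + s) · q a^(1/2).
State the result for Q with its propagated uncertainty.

Let u = z + s = 836.8. δu = √(δz² + δs²) = √(0.608 + 1330) = 36.4, so δu/u = 0.0435.
Q is then a monomial in u, q, a:
δQ/Q = √((δu/u)² + (1·δq/q)² + (½·δa/a)²) = √(0.00189 + 0.00723 + 0.000756) = 0.0994
Q = 36830, so δQ = 0.0994 × 36830 = 3660.

36830 ± 3660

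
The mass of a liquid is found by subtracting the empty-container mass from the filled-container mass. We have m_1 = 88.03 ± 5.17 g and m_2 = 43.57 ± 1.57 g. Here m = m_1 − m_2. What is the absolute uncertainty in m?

5.40 g

For a sum/difference, combine absolute errors in quadrature:
  (δm_1)² = 26.7;  (δm_2)² = 2.46
δm = √(29.2) = 5.40 g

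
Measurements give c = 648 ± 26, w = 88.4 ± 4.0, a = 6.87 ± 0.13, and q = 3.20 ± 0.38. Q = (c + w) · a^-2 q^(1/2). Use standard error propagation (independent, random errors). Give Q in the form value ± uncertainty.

Let u = c + w = 736. δu = √(δc² + δw²) = √(676 + 16.0) = 26.3, so δu/u = 0.0357.
Q is then a monomial in u, a, q:
δQ/Q = √((δu/u)² + (-2·δa/a)² + (½·δq/q)²) = √(0.00128 + 0.00143 + 0.00353) = 0.0790
Q = 27.9, so δQ = 0.0790 × 27.9 = 2.20.

27.9 ± 2.20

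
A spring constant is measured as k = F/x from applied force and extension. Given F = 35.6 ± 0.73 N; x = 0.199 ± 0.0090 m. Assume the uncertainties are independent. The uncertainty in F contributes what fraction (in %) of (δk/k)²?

17.1%

(δk/k)² = (1·δF/F)² + (-1·δx/x)²
  F term: (1×0.0205)² = 0.000420
  x term: (-1×0.0452)² = 0.00205
Total = 0.00247. Share from F = 0.000420/0.00247 = 0.171.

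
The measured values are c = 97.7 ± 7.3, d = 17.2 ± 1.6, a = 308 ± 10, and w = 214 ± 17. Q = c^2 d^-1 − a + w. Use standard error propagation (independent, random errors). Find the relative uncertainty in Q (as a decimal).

0.216

Let p = c^2·d^-1 = 555. δp/p = √((2·δc/c)² + (-1·δd/d)²) = √(0.0223 + 0.00865) = 0.176, so δp = 97.7.
Q = p − a + w: δQ = √(δp² + δa² + δw²) = √(9540 + 100 + 289) = 99.7
Q = 461, so δQ/Q = 99.7/461 = 0.216.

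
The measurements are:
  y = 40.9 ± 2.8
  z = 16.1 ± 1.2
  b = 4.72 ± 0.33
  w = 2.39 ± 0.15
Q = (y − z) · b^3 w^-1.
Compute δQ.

Let u = y − z = 24.8. δu = √(δy² + δz²) = √(7.84 + 1.44) = 3.05, so δu/u = 0.123.
Q is then a monomial in u, b, w:
δQ/Q = √((δu/u)² + (3·δb/b)² + (-1·δw/w)²) = √(0.0151 + 0.0440 + 0.00394) = 0.251
Q = 1090, so δQ = 0.251 × 1090 = 274.

274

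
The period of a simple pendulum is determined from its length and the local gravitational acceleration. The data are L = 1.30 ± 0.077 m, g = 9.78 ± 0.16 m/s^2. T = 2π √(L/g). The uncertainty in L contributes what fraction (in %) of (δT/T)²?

(δT/T)² = (½·δL/L)² + (−½·δg/g)²
  L term: (0.5×0.0592)² = 0.000877
  g term: (-0.5×0.0164)² = 6.69e-05
Total = 0.000944. Share from L = 0.000877/0.000944 = 0.929.

92.9%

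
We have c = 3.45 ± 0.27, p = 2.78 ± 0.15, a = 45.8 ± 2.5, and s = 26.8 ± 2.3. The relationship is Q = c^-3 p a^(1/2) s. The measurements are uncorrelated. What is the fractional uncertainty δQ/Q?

0.257

For a monomial Q ∝ c^-3, p, a^(1/2), s, fractional errors add in quadrature:
  (-3·δc/c)² = (-3×0.0783)² = 0.0551;  (1·δp/p)² = (1×0.0540)² = 0.00291;  (½·δa/a)² = (0.5×0.0546)² = 0.000745;  (1·δs/s)² = (1×0.0858)² = 0.00737
δQ/Q = √(0.0661) = 0.257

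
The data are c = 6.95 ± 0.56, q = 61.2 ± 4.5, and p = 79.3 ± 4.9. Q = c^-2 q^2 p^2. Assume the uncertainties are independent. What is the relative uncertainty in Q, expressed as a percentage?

25.1%

Each factor contributes (exponent × relative error)² to (δQ/Q)²:
  (-2·δc/c)² = (-2×0.0806)² = 0.0260;  (2·δq/q)² = (2×0.0735)² = 0.0216;  (2·δp/p)² = (2×0.0618)² = 0.0153
δQ/Q = √(0.0629) = 0.251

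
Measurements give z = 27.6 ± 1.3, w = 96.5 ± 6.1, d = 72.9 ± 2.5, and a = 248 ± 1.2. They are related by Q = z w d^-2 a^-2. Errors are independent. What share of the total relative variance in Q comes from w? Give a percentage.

(δQ/Q)² = (1·δz/z)² + (1·δw/w)² + (-2·δd/d)² + (-2·δa/a)²
  z term: (1×0.0471)² = 0.00222
  w term: (1×0.0632)² = 0.00400
  d term: (-2×0.0343)² = 0.00470
  a term: (-2×0.00484)² = 9.37e-05
Total = 0.0110. Share from w = 0.00400/0.0110 = 0.363.

36.3%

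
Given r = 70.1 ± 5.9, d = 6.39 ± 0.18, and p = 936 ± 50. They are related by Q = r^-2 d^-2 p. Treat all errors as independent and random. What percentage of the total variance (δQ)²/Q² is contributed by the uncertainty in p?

8.30%

(δQ/Q)² = (-2·δr/r)² + (-2·δd/d)² + (1·δp/p)²
  r term: (-2×0.0842)² = 0.0283
  d term: (-2×0.0282)² = 0.00317
  p term: (1×0.0534)² = 0.00285
Total = 0.0344. Share from p = 0.00285/0.0344 = 0.0830.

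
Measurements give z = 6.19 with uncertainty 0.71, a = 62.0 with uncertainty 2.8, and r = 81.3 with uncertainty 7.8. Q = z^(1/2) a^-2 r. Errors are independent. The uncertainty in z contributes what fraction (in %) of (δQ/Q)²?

(δQ/Q)² = (½·δz/z)² + (-2·δa/a)² + (1·δr/r)²
  z term: (0.5×0.115)² = 0.00329
  a term: (-2×0.0452)² = 0.00816
  r term: (1×0.0959)² = 0.00920
Total = 0.0207. Share from z = 0.00329/0.0207 = 0.159.

15.9%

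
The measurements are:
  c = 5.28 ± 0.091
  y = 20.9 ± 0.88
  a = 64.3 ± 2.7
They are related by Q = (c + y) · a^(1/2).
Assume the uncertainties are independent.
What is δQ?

Let u = c + y = 26.2. δu = √(δc² + δy²) = √(0.00828 + 0.774) = 0.885, so δu/u = 0.0338.
Q is then a monomial in u, a:
δQ/Q = √((δu/u)² + (½·δa/a)²) = √(0.00114 + 0.000441) = 0.0398
Q = 210, so δQ = 0.0398 × 210 = 8.35.

8.35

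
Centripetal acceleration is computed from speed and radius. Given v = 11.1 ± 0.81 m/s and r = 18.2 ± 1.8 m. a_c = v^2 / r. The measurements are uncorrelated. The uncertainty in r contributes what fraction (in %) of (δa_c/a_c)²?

31.5%

(δa_c/a_c)² = (2·δv/v)² + (-1·δr/r)²
  v term: (2×0.0730)² = 0.0213
  r term: (-1×0.0989)² = 0.00978
Total = 0.0311. Share from r = 0.00978/0.0311 = 0.315.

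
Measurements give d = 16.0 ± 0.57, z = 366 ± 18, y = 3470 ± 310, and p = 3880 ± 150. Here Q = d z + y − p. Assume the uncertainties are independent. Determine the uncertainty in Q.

495

Let w = d·z = 5860. δw/w = √((1·δd/d)² + (1·δz/z)²) = √(0.00127 + 0.00242) = 0.0607, so δw = 356.
Q = w + y − p: δQ = √(δw² + δy² + δp²) = √(1.26e+05 + 96100 + 22500) = 495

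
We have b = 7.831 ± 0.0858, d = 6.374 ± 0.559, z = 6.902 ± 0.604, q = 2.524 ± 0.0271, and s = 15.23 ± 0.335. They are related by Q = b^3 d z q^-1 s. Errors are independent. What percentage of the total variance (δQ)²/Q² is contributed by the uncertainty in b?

(δQ/Q)² = (3·δb/b)² + (1·δd/d)² + (1·δz/z)² + (-1·δq/q)² + (1·δs/s)²
  b term: (3×0.0110)² = 0.00108
  d term: (1×0.0877)² = 0.00769
  z term: (1×0.0875)² = 0.00766
  q term: (-1×0.0107)² = 0.000115
  s term: (1×0.0220)² = 0.000484
Total = 0.0170. Share from b = 0.00108/0.0170 = 0.0634.

6.34%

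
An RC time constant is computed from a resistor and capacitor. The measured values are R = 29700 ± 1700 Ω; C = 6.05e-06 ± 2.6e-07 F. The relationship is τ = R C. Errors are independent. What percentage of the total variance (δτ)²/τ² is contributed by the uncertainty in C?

36.0%

(δτ/τ)² = (1·δR/R)² + (1·δC/C)²
  R term: (1×0.0572)² = 0.00328
  C term: (1×0.0430)² = 0.00185
Total = 0.00512. Share from C = 0.00185/0.00512 = 0.360.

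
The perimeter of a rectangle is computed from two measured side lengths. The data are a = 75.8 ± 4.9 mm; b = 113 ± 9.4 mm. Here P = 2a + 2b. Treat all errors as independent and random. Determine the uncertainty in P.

21.2 mm

For a sum/difference, combine absolute errors in quadrature:
  (2·δa)² = 96.0;  (2·δb)² = 353
δP = √(449) = 21.2 mm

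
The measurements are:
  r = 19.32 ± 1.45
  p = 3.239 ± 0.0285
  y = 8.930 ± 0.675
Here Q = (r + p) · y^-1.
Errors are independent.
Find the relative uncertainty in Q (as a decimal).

0.0992

Let u = r + p = 22.56. δu = √(δr² + δp²) = √(2.10 + 0.000812) = 1.45, so δu/u = 0.0643.
Q is then a monomial in u, y:
δQ/Q = √((δu/u)² + (-1·δy/y)²) = √(0.00413 + 0.00571) = 0.0992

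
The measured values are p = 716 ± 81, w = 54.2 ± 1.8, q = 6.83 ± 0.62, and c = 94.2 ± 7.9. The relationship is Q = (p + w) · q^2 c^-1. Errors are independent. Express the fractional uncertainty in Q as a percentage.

22.6%

Let u = p + w = 770. δu = √(δp² + δw²) = √(6560 + 3.24) = 81.0, so δu/u = 0.105.
Q is then a monomial in u, q, c:
δQ/Q = √((δu/u)² + (2·δq/q)² + (-1·δc/c)²) = √(0.0111 + 0.0330 + 0.00703) = 0.226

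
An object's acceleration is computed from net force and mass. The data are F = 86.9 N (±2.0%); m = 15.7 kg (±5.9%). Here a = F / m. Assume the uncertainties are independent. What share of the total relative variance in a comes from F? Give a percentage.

(δa/a)² = (1·δF/F)² + (-1·δm/m)²
  F term: (1×0.0200)² = 0.000400
  m term: (-1×0.0590)² = 0.00348
Total = 0.00388. Share from F = 0.000400/0.00388 = 0.103.

10.3%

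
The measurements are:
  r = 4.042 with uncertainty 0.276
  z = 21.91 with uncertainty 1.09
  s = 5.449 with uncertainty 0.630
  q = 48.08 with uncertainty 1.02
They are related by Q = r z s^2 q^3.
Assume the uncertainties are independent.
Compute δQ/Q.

0.254

Relative error in a monomial: (δQ/Q)² = Σ (nᵢ · δxᵢ/xᵢ)².
  (1·δr/r)² = (1×0.0683)² = 0.00466;  (1·δz/z)² = (1×0.0497)² = 0.00247;  (2·δs/s)² = (2×0.116)² = 0.0535;  (3·δq/q)² = (3×0.0212)² = 0.00405
δQ/Q = √(0.0647) = 0.254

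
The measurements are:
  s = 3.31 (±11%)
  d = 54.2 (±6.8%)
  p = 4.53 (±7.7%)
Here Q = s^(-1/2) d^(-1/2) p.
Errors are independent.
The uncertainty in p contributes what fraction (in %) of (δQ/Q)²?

58.6%

(δQ/Q)² = (−½·δs/s)² + (−½·δd/d)² + (1·δp/p)²
  s term: (-0.5×0.110)² = 0.00303
  d term: (-0.5×0.0680)² = 0.00116
  p term: (1×0.0770)² = 0.00593
Total = 0.0101. Share from p = 0.00593/0.0101 = 0.586.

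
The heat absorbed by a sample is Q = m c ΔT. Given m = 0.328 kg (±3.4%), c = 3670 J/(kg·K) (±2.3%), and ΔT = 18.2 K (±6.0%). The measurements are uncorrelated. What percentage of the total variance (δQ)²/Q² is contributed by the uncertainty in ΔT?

68.1%

(δQ/Q)² = (1·δm/m)² + (1·δc/c)² + (1·δΔT/ΔT)²
  m term: (1×0.0340)² = 0.00116
  c term: (1×0.0230)² = 0.000529
  ΔT term: (1×0.0600)² = 0.00360
Total = 0.00528. Share from ΔT = 0.00360/0.00528 = 0.681.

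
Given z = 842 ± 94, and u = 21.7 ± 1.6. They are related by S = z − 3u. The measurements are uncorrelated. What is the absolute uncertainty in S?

Sums and differences: (δS)² = Σ (cᵢ δxᵢ)².
  (δz)² = 8840;  (3·δu)² = 23.0
δS = √(8860) = 94.1

94.1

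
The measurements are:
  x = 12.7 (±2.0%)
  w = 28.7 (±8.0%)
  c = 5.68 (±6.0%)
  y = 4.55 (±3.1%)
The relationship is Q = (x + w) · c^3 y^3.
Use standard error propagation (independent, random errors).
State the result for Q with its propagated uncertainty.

Let u = x + w = 41.4. δu = √(δx² + δw²) = √(0.0645 + 5.27) = 2.31, so δu/u = 0.0558.
Q is then a monomial in u, c, y:
δQ/Q = √((δu/u)² + (3·δc/c)² + (3·δy/y)²) = √(0.00311 + 0.0324 + 0.00865) = 0.210
Q = 7.15e+05, so δQ = 0.210 × 7.15e+05 = 1.5e+05.

(7.15 ± 1.50) × 10^5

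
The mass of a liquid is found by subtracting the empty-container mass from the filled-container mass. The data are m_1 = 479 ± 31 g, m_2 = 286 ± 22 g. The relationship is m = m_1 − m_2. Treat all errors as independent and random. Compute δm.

Absolute uncertainties add in quadrature for a linear combination:
  (δm_1)² = 961;  (δm_2)² = 484
δm = √(1440) = 38.0 g

38.0 g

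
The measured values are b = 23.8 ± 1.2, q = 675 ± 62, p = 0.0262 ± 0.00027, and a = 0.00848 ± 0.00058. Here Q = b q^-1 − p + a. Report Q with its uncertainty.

Let w = b·q^-1 = 0.0353. δw/w = √((1·δb/b)² + (-1·δq/q)²) = √(0.00254 + 0.00844) = 0.105, so δw = 0.00369.
Q = w − p + a: δQ = √(δw² + δp² + δa²) = √(1.36e-05 + 7.29e-08 + 3.36e-07) = 0.00375
Q = 0.0175.

0.0175 ± 0.00375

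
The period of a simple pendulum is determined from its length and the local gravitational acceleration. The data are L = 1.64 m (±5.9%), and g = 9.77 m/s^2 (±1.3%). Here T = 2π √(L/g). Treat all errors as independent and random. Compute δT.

Each factor contributes (exponent × relative error)² to (δT/T)²:
  (½·δL/L)² = (0.5×0.0590)² = 0.000870;  (−½·δg/g)² = (-0.5×0.0130)² = 4.23e-05
δT/T = √(0.000913) = 0.0302
T = 2.57 s, so δT = 0.0302 × 2.57 = 0.0778 s.

0.0778 s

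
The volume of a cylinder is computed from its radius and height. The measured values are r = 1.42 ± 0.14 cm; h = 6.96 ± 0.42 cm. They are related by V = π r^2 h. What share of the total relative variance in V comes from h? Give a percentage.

8.56%

(δV/V)² = (2·δr/r)² + (1·δh/h)²
  r term: (2×0.0986)² = 0.0389
  h term: (1×0.0603)² = 0.00364
Total = 0.0425. Share from h = 0.00364/0.0425 = 0.0856.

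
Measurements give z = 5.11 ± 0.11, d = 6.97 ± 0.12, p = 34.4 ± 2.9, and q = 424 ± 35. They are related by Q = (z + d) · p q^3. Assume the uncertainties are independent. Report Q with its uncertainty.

(3.17 ± 0.830) × 10^10

Let u = z + d = 12.1. δu = √(δz² + δd²) = √(0.0121 + 0.0144) = 0.163, so δu/u = 0.0135.
Q is then a monomial in u, p, q:
δQ/Q = √((δu/u)² + (1·δp/p)² + (3·δq/q)²) = √(0.000182 + 0.00711 + 0.0613) = 0.262
Q = 3.17e+10, so δQ = 0.262 × 3.17e+10 = 8.3e+09.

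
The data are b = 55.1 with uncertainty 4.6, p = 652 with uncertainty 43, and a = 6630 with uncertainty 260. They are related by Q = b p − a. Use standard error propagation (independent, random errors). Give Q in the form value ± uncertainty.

Let w = b·p = 35900. δw/w = √((1·δb/b)² + (1·δp/p)²) = √(0.00697 + 0.00435) = 0.106, so δw = 3820.
Q = w − a: δQ = √(δw² + δa²) = √(1.46e+07 + 67600) = 3830
Q = 29300.

29300 ± 3830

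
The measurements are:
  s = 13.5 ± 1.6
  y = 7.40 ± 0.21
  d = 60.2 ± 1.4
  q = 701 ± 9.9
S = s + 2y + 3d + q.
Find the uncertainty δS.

Sums and differences: (δS)² = Σ (cᵢ δxᵢ)².
  (δs)² = 2.56;  (2·δy)² = 0.176;  (3·δd)² = 17.6;  (δq)² = 98.0
δS = √(118) = 10.9

10.9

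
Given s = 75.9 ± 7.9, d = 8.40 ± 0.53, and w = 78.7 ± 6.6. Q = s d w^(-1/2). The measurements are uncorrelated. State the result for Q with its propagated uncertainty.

71.9 ± 9.25

Relative error in a monomial: (δQ/Q)² = Σ (nᵢ · δxᵢ/xᵢ)².
  (1·δs/s)² = (1×0.104)² = 0.0108;  (1·δd/d)² = (1×0.0631)² = 0.00398;  (−½·δw/w)² = (-0.5×0.0839)² = 0.00176
δQ/Q = √(0.0166) = 0.129
Q = 71.9, so δQ = 0.129 × 71.9 = 9.25.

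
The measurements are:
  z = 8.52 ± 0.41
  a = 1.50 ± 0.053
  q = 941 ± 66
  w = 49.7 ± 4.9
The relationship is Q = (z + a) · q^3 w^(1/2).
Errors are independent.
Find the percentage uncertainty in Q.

22.0%

Let u = z + a = 10.0. δu = √(δz² + δa²) = √(0.168 + 0.00281) = 0.413, so δu/u = 0.0413.
Q is then a monomial in u, q, w:
δQ/Q = √((δu/u)² + (3·δq/q)² + (½·δw/w)²) = √(0.00170 + 0.0443 + 0.00243) = 0.220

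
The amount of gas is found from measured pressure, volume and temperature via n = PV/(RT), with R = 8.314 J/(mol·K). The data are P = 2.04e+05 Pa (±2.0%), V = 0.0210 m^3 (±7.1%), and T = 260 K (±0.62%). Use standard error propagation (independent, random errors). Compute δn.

Each factor contributes (exponent × relative error)² to (δn/n)²:
  (1·δP/P)² = (1×0.0200)² = 0.000400;  (1·δV/V)² = (1×0.0710)² = 0.00504;  (-1·δT/T)² = (-1×0.00620)² = 3.84e-05
δn/n = √(0.00548) = 0.0740
n = 1.98 mol, so δn = 0.0740 × 1.98 = 0.147 mol.

0.147 mol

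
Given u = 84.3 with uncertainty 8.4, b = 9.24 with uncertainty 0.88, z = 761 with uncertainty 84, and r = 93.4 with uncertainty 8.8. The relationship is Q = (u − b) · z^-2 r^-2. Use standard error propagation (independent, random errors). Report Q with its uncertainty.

(1.49 ± 0.463) × 10^-8

Let w = u − b = 75.1. δw = √(δu² + δb²) = √(70.6 + 0.774) = 8.45, so δw/w = 0.113.
Q is then a monomial in w, z, r:
δQ/Q = √((δw/w)² + (-2·δz/z)² + (-2·δr/r)²) = √(0.0127 + 0.0487 + 0.0355) = 0.311
Q = 1.49e-08, so δQ = 0.311 × 1.49e-08 = 4.63e-09.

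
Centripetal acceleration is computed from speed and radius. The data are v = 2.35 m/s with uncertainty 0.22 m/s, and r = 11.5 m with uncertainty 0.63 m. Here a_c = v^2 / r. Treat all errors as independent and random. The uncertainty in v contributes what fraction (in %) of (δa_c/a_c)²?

92.1%

(δa_c/a_c)² = (2·δv/v)² + (-1·δr/r)²
  v term: (2×0.0936)² = 0.0351
  r term: (-1×0.0548)² = 0.00300
Total = 0.0381. Share from v = 0.0351/0.0381 = 0.921.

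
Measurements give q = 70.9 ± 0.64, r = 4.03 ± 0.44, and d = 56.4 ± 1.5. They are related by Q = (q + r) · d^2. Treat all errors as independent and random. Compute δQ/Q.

0.0542

Let u = q + r = 74.9. δu = √(δq² + δr²) = √(0.410 + 0.194) = 0.777, so δu/u = 0.0104.
Q is then a monomial in u, d:
δQ/Q = √((δu/u)² + (2·δd/d)²) = √(0.000107 + 0.00283) = 0.0542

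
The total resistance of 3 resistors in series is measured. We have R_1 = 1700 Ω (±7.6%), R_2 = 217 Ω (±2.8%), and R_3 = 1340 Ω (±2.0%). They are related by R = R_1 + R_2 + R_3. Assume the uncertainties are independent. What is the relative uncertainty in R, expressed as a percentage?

For a sum/difference, combine absolute errors in quadrature:
  (δR_1)² = 16700;  (δR_2)² = 36.9;  (δR_3)² = 718
δR = √(17400) = 132 Ω
R = 3260 Ω, so δR/R = 132/3260 = 0.0406.

4.06%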